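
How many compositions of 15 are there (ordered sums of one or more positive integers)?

16384

There are 14 gaps and each independently is a cut or not, giving 2^14 = 16384.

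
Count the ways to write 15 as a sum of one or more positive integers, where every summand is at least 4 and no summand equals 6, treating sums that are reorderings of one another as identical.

6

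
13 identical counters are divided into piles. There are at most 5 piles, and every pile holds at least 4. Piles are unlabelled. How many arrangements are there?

5

Enumerating:
13
9 + 4
8 + 5
7 + 6
5 + 4 + 4
That's 5 in total.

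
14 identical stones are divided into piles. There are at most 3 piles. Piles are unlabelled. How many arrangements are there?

The partitions of 14 that satisfy the conditions:
14
1,13
2,12
1,1,12
3,11
1,2,11
4,10
1,3,10
2,2,10
5,9
1,4,9
2,3,9
6,8
1,5,8
2,4,8
3,3,8
7,7
1,6,7
2,5,7
3,4,7
2,6,6
3,5,6
4,4,6
4,5,5

24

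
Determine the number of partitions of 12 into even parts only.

11

Enumerating:
12
2+10
4+8
2+2+8
6+6
2+4+6
2+2+2+6
4+4+4
2+2+4+4
2+2+2+2+4
2+2+2+2+2+2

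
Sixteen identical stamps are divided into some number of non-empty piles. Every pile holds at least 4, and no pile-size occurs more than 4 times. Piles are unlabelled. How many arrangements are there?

Enumerating:
16
12,4
11,5
10,6
9,7
8,8
8,4,4
7,5,4
6,6,4
6,5,5
4,4,4,4

11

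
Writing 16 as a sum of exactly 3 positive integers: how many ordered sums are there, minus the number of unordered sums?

Ordered (compositions into 3 parts): C(15,2) = 105.
Partitions of 16 into exactly 3 parts: 21.
Difference: 105 − 21 = 84.

84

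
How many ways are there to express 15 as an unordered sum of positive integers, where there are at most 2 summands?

Enumerating:
15
14 + 1
13 + 2
12 + 3
11 + 4
10 + 5
9 + 6
8 + 7

8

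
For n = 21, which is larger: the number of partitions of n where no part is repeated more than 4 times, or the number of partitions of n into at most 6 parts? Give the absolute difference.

174

Partitions of 21 where no part is repeated more than 4 times: 505.
Partitions of 21 into at most 6 parts: 331.
|505 − 331| = 174.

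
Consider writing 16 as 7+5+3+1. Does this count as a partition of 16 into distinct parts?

The parts sum to 16, and the condition 'all summands are distinct' holds.

Yes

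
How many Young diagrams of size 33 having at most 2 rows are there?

Listing the qualifying partitions of 33:
33
32+1
31+2
30+3
29+4
28+5
27+6
26+7
25+8
24+9
23+10
22+11
21+12
20+13
19+14
18+15
17+16
That's 17 in total.

17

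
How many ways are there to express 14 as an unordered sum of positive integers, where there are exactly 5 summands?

The partitions of 14 that satisfy the conditions:
1, 1, 1, 1, 10
1, 1, 1, 2, 9
1, 1, 1, 3, 8
1, 1, 2, 2, 8
1, 1, 1, 4, 7
1, 1, 2, 3, 7
1, 2, 2, 2, 7
1, 1, 1, 5, 6
1, 1, 2, 4, 6
1, 1, 3, 3, 6
1, 2, 2, 3, 6
2, 2, 2, 2, 6
1, 1, 2, 5, 5
1, 1, 3, 4, 5
1, 2, 2, 4, 5
1, 2, 3, 3, 5
2, 2, 2, 3, 5
1, 1, 4, 4, 4
1, 2, 3, 4, 4
2, 2, 2, 4, 4
1, 3, 3, 3, 4
2, 2, 3, 3, 4
2, 3, 3, 3, 3
That's 23 in total.

23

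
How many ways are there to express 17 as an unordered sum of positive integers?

297

Enumerating by decreasing first part gives 297 partitions in all.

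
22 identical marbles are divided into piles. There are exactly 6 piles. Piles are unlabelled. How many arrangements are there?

136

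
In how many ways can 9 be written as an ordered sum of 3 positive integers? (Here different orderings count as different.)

28

Equivalently, choose which 2 of the 8 gaps become plus signs: C(8,2) = 28.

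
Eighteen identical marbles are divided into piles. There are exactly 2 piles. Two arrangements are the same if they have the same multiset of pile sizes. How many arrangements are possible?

Listing the qualifying partitions of 18:
1+17
2+16
3+15
4+14
5+13
6+12
7+11
8+10
9+9
Counting gives 9.

9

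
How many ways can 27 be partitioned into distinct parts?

192

Counting exhaustively, 192 partitions satisfy the conditions.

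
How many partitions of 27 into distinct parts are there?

192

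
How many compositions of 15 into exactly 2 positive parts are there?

14

Place 1 bars in the 14 internal gaps of a row of 15 dots: C(14,1) = 14.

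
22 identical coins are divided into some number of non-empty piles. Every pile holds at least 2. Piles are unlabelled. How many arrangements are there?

Systematic enumeration (by largest part, then next-largest, …) yields 210.

210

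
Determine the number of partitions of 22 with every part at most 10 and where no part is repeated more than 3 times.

341

There are 341 such partitions.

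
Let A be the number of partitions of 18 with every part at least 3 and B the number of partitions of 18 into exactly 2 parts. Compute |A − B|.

24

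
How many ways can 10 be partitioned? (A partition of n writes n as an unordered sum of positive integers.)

42

There are too many to list fully; the first 12 (by largest part) are:
10
9+1
8+2
8+1+1
7+3
7+2+1
7+1+1+1
6+4
6+3+1
6+2+2
6+2+1+1
6+1+1+1+1
…and 30 more, for 42 total.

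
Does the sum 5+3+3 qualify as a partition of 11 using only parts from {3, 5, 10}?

The parts sum to 11, and the condition 'each summand belongs to {3, 5, 10}' holds.

Yes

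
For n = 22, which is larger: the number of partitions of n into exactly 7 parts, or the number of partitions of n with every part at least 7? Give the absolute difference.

124

Partitions of 22 into exactly 7 parts: 131.
Partitions of 22 with every part at least 7: 7.
|131 − 7| = 124.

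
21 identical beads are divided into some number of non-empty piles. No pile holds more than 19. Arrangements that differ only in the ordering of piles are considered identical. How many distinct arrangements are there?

790

A full systematic count gives 790.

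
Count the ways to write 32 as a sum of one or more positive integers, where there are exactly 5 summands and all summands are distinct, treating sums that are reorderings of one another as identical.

119

Counting exhaustively, 119 partitions satisfy the conditions.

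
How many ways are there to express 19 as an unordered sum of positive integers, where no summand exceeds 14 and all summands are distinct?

A partial list (first 12 by largest part):
5+14
1+4+14
2+3+14
6+13
1+5+13
2+4+13
1+2+3+13
7+12
1+6+12
2+5+12
3+4+12
1+2+4+12
…and 35 more, for 47 total.

47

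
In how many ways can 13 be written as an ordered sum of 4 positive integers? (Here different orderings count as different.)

220

Place 3 bars in the 12 internal gaps of a row of 13 dots: C(12,3) = 220.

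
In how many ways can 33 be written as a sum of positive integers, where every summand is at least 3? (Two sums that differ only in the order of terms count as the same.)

556

A full systematic count gives 556.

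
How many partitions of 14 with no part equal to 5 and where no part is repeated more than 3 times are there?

A partial list (first 12 by largest part):
14
1+13
2+12
1+1+12
3+11
1+2+11
1+1+1+11
4+10
1+3+10
2+2+10
1+1+2+10
1+4+9
…and 48 more, for 60 total.

60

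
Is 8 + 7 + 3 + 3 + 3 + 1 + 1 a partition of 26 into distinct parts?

The parts sum to 26, and the condition 'all summands are distinct' is violated.

No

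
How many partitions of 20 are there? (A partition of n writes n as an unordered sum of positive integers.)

Enumerating by decreasing first part gives 627 partitions in all.

627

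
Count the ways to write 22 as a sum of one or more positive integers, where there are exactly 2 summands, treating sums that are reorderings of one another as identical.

Listing the qualifying partitions of 22:
1 + 21
2 + 20
3 + 19
4 + 18
5 + 17
6 + 16
7 + 15
8 + 14
9 + 13
10 + 12
11 + 11

11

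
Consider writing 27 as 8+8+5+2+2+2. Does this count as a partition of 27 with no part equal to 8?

No

The parts sum to 27, and the condition 'no summand equals 8' is violated.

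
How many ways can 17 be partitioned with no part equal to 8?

267

Systematic enumeration (by largest part, then next-largest, …) yields 267.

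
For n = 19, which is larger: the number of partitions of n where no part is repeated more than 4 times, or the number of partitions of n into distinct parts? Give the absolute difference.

Partitions of 19 where no part is repeated more than 4 times: 325.
Partitions of 19 into distinct parts: 54.
|325 − 54| = 271.

271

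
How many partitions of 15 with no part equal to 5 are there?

134

There are 134 such partitions.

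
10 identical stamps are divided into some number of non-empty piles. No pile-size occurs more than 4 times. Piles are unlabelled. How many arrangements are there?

34

There are too many to list fully; the first 12 (by largest part) are:
10
9+1
8+2
8+1+1
7+3
7+2+1
7+1+1+1
6+4
6+3+1
6+2+2
6+2+1+1
6+1+1+1+1
…and 22 more, for 34 total.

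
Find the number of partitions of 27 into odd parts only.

Enumerating by decreasing first part gives 192 partitions in all.

192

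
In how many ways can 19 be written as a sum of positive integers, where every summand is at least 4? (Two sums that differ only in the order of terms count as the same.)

18

The partitions of 19 that satisfy the conditions:
19
15, 4
14, 5
13, 6
12, 7
11, 8
11, 4, 4
10, 9
10, 5, 4
9, 6, 4
9, 5, 5
8, 7, 4
8, 6, 5
7, 7, 5
7, 6, 6
7, 4, 4, 4
6, 5, 4, 4
5, 5, 5, 4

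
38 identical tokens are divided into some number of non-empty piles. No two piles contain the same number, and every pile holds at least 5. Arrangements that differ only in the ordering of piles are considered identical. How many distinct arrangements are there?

Enumerating by decreasing first part gives 96 partitions in all.

96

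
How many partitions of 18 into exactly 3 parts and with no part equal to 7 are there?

22

The partitions of 18 that satisfy the conditions:
16, 1, 1
15, 2, 1
14, 3, 1
14, 2, 2
13, 4, 1
13, 3, 2
12, 5, 1
12, 4, 2
12, 3, 3
11, 6, 1
11, 5, 2
11, 4, 3
10, 6, 2
10, 5, 3
10, 4, 4
9, 8, 1
9, 6, 3
9, 5, 4
8, 8, 2
8, 6, 4
8, 5, 5
6, 6, 6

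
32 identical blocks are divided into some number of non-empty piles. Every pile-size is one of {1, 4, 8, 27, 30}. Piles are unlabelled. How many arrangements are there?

28

There are too many to list fully; the first 12 (by largest part) are:
1 + 1 + 30
1 + 4 + 27
1 + 1 + 1 + 1 + 1 + 27
8 + 8 + 8 + 8
4 + 4 + 8 + 8 + 8
1 + 1 + 1 + 1 + 4 + 8 + 8 + 8
1 + 1 + 1 + 1 + 1 + 1 + 1 + 1 + 8 + 8 + 8
4 + 4 + 4 + 4 + 8 + 8
1 + 1 + 1 + 1 + 4 + 4 + 4 + 8 + 8
1 + 1 + 1 + 1 + 1 + 1 + 1 + 1 + 4 + 4 + 8 + 8
1 + 1 + 1 + 1 + 1 + 1 + 1 + 1 + 1 + 1 + 1 + 1 + 4 + 8 + 8
1 + 1 + 1 + 1 + 1 + 1 + 1 + 1 + 1 + 1 + 1 + 1 + 1 + 1 + 1 + 1 + 8 + 8
…and 16 more, for 28 total.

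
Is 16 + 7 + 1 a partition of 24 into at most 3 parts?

The parts sum to 24, and the condition 'there are at most 3 summands' holds.

Yes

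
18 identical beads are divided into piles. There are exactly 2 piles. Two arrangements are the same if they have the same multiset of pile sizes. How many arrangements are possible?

9

Listing the qualifying partitions of 18:
17, 1
16, 2
15, 3
14, 4
13, 5
12, 6
11, 7
10, 8
9, 9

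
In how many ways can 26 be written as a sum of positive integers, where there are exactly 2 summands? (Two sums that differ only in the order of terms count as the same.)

The partitions of 26 that satisfy the conditions:
25, 1
24, 2
23, 3
22, 4
21, 5
20, 6
19, 7
18, 8
17, 9
16, 10
15, 11
14, 12
13, 13
Counting gives 13.

13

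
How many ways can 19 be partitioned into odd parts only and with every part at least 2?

The partitions of 19 that satisfy the conditions:
19
13,3,3
11,5,3
9,7,3
9,5,5
7,7,5
7,3,3,3,3
5,5,3,3,3

8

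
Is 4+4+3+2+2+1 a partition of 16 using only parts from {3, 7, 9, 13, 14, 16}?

The parts sum to 16, and the condition 'each summand belongs to {3, 7, 9, 13, 14, 16}' is violated.

No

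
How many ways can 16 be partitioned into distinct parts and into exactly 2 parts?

7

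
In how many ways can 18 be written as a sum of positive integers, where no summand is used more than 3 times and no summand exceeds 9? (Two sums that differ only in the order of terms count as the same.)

154

Systematic enumeration (by largest part, then next-largest, …) yields 154.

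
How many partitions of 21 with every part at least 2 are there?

A full systematic count gives 165.

165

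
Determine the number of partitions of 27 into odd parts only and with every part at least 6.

Listing the qualifying partitions of 27:
27
13+7+7
11+9+7
9+9+9
That's 4 in total.

4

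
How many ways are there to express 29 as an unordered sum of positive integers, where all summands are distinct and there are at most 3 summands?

A full systematic count gives 71.

71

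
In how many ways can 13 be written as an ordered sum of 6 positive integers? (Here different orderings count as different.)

792

By stars and bars with positive parts, the count is C(12,5) = 792.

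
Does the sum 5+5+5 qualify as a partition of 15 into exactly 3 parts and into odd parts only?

Yes

The parts sum to 15, and the condition 'there are exactly 3 summands' holds; the condition 'every summand is odd' holds.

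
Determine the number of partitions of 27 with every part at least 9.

7

The partitions of 27 that satisfy the conditions:
27
9 + 18
10 + 17
11 + 16
12 + 15
13 + 14
9 + 9 + 9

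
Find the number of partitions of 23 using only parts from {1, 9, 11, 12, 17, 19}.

Enumerating:
19 + 1 + 1 + 1 + 1
17 + 1 + 1 + 1 + 1 + 1 + 1
12 + 11
12 + 9 + 1 + 1
12 + 1 + 1 + 1 + 1 + 1 + 1 + 1 + 1 + 1 + 1 + 1
11 + 11 + 1
11 + 9 + 1 + 1 + 1
11 + 1 + 1 + 1 + 1 + 1 + 1 + 1 + 1 + 1 + 1 + 1 + 1
9 + 9 + 1 + 1 + 1 + 1 + 1
9 + 1 + 1 + 1 + 1 + 1 + 1 + 1 + 1 + 1 + 1 + 1 + 1 + 1 + 1
1 + 1 + 1 + 1 + 1 + 1 + 1 + 1 + 1 + 1 + 1 + 1 + 1 + 1 + 1 + 1 + 1 + 1 + 1 + 1 + 1 + 1 + 1
Counting gives 11.

11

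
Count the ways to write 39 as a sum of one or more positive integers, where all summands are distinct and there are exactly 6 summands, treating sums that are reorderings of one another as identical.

199

A full systematic count gives 199.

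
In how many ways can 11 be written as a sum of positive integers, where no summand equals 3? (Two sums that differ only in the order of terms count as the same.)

34

A partial list (first 12 by largest part):
11
10, 1
9, 2
9, 1, 1
8, 2, 1
8, 1, 1, 1
7, 4
7, 2, 2
7, 2, 1, 1
7, 1, 1, 1, 1
6, 5
6, 4, 1
…and 22 more, for 34 total.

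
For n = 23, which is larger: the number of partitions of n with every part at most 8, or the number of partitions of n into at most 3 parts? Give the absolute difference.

708

Partitions of 23 with every part at most 8: 764.
Partitions of 23 into at most 3 parts: 56.
|764 − 56| = 708.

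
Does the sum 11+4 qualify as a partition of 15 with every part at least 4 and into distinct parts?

Yes

The parts sum to 15, and the condition 'every summand is at least 4' holds; the condition 'all summands are distinct' holds.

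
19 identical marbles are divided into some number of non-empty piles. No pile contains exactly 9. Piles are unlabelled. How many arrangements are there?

Counting exhaustively, 448 partitions satisfy the conditions.

448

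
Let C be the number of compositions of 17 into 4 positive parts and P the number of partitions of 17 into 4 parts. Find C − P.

521

Ordered (compositions into 4 parts): C(16,3) = 560.
Partitions of 17 into exactly 4 parts: 39.
Difference: 560 − 39 = 521.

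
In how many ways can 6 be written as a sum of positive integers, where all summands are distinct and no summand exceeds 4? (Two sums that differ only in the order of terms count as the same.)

2

The partitions of 6 that satisfy the conditions:
4 + 2
3 + 2 + 1
That's 2 in total.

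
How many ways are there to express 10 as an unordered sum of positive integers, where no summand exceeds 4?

The partitions of 10 that satisfy the conditions:
2+4+4
1+1+4+4
3+3+4
1+2+3+4
1+1+1+3+4
2+2+2+4
1+1+2+2+4
1+1+1+1+2+4
1+1+1+1+1+1+4
1+3+3+3
2+2+3+3
1+1+2+3+3
1+1+1+1+3+3
1+2+2+2+3
1+1+1+2+2+3
1+1+1+1+1+2+3
1+1+1+1+1+1+1+3
2+2+2+2+2
1+1+2+2+2+2
1+1+1+1+2+2+2
1+1+1+1+1+1+2+2
1+1+1+1+1+1+1+1+2
1+1+1+1+1+1+1+1+1+1
That's 23 in total.

23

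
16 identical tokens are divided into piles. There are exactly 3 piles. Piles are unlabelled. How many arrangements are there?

21

The partitions of 16 that satisfy the conditions:
14, 1, 1
13, 2, 1
12, 3, 1
12, 2, 2
11, 4, 1
11, 3, 2
10, 5, 1
10, 4, 2
10, 3, 3
9, 6, 1
9, 5, 2
9, 4, 3
8, 7, 1
8, 6, 2
8, 5, 3
8, 4, 4
7, 7, 2
7, 6, 3
7, 5, 4
6, 6, 4
6, 5, 5
That's 21 in total.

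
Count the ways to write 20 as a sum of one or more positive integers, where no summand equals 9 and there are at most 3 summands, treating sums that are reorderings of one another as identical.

38

A partial list (first 12 by largest part):
20
19, 1
18, 2
18, 1, 1
17, 3
17, 2, 1
16, 4
16, 3, 1
16, 2, 2
15, 5
15, 4, 1
15, 3, 2
…and 26 more, for 38 total.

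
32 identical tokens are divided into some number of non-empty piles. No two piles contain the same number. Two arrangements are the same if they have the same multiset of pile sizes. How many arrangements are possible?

390

Systematic enumeration (by largest part, then next-largest, …) yields 390.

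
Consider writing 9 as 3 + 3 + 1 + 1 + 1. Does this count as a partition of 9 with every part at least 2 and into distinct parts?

No

The parts sum to 9, and the condition 'every summand is at least 2' is violated.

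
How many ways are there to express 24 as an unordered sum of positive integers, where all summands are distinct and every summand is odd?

The partitions of 24 that satisfy the conditions:
23+1
21+3
19+5
17+7
15+9
15+5+3+1
13+11
13+7+3+1
11+9+3+1
11+7+5+1
9+7+5+3
Counting gives 11.

11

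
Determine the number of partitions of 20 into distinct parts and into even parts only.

10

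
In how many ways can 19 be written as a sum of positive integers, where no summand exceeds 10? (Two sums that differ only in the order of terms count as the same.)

423

A full systematic count gives 423.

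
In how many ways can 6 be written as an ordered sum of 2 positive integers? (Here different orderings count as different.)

5

Place 1 bars in the 5 internal gaps of a row of 6 dots: C(5,1) = 5.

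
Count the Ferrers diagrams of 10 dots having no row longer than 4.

23

Enumerating:
4+4+2
4+4+1+1
4+3+3
4+3+2+1
4+3+1+1+1
4+2+2+2
4+2+2+1+1
4+2+1+1+1+1
4+1+1+1+1+1+1
3+3+3+1
3+3+2+2
3+3+2+1+1
3+3+1+1+1+1
3+2+2+2+1
3+2+2+1+1+1
3+2+1+1+1+1+1
3+1+1+1+1+1+1+1
2+2+2+2+2
2+2+2+2+1+1
2+2+2+1+1+1+1
2+2+1+1+1+1+1+1
2+1+1+1+1+1+1+1+1
1+1+1+1+1+1+1+1+1+1
That's 23 in total.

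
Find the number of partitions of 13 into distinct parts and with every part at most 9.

Enumerating:
4 + 9
1 + 3 + 9
5 + 8
1 + 4 + 8
2 + 3 + 8
6 + 7
1 + 5 + 7
2 + 4 + 7
1 + 2 + 3 + 7
2 + 5 + 6
3 + 4 + 6
1 + 2 + 4 + 6
1 + 3 + 4 + 5
That's 13 in total.

13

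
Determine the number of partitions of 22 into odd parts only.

89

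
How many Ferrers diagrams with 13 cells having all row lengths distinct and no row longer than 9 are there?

13

The partitions of 13 that satisfy the conditions:
4+9
1+3+9
5+8
1+4+8
2+3+8
6+7
1+5+7
2+4+7
1+2+3+7
2+5+6
3+4+6
1+2+4+6
1+3+4+5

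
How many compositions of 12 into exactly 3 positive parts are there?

By stars and bars with positive parts, the count is C(11,2) = 55.

55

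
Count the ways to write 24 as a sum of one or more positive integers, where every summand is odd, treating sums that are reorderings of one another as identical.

122

There are 122 such partitions.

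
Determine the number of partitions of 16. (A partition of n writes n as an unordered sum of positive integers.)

Direct enumeration gives 231 partitions.

231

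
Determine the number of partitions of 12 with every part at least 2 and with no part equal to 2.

9

Enumerating:
12
9+3
8+4
7+5
6+6
6+3+3
5+4+3
4+4+4
3+3+3+3
Counting gives 9.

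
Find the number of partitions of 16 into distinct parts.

A partial list (first 12 by largest part):
16
1+15
2+14
3+13
1+2+13
4+12
1+3+12
5+11
1+4+11
2+3+11
6+10
1+5+10
…and 20 more, for 32 total.

32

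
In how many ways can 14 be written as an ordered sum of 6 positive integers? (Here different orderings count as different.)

1287

Equivalently, choose which 5 of the 13 gaps become plus signs: C(13,5) = 1287.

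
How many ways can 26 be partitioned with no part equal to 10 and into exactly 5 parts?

187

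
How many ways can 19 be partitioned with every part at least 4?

18

Listing the qualifying partitions of 19:
19
15+4
14+5
13+6
12+7
11+8
11+4+4
10+9
10+5+4
9+6+4
9+5+5
8+7+4
8+6+5
7+7+5
7+6+6
7+4+4+4
6+5+4+4
5+5+5+4
That's 18 in total.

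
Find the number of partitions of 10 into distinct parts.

Listing the qualifying partitions of 10:
10
9 + 1
8 + 2
7 + 3
7 + 2 + 1
6 + 4
6 + 3 + 1
5 + 4 + 1
5 + 3 + 2
4 + 3 + 2 + 1

10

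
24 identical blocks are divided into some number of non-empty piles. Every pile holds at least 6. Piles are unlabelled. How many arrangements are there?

They are:
24
18+6
17+7
16+8
15+9
14+10
13+11
12+12
12+6+6
11+7+6
10+8+6
10+7+7
9+9+6
9+8+7
8+8+8
6+6+6+6

16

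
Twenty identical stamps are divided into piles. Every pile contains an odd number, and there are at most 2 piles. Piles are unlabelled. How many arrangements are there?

Listing the qualifying partitions of 20:
19,1
17,3
15,5
13,7
11,9

5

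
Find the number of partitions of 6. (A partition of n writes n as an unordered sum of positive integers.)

11

Enumerating:
6
5 + 1
4 + 2
4 + 1 + 1
3 + 3
3 + 2 + 1
3 + 1 + 1 + 1
2 + 2 + 2
2 + 2 + 1 + 1
2 + 1 + 1 + 1 + 1
1 + 1 + 1 + 1 + 1 + 1
That's 11 in total.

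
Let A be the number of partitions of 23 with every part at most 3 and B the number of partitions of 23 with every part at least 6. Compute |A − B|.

Partitions of 23 with every part at most 3: 56.
Partitions of 23 with every part at least 6: 12.
|56 − 12| = 44.

44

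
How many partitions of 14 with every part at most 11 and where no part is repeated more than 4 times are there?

Counting exhaustively, 96 partitions satisfy the conditions.

96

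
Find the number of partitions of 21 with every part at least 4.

27

A partial list (first 12 by largest part):
21
4 + 17
5 + 16
6 + 15
7 + 14
8 + 13
4 + 4 + 13
9 + 12
4 + 5 + 12
10 + 11
4 + 6 + 11
5 + 5 + 11
…and 15 more, for 27 total.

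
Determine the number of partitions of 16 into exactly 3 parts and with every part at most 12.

19

The partitions of 16 that satisfy the conditions:
12+3+1
12+2+2
11+4+1
11+3+2
10+5+1
10+4+2
10+3+3
9+6+1
9+5+2
9+4+3
8+7+1
8+6+2
8+5+3
8+4+4
7+7+2
7+6+3
7+5+4
6+6+4
6+5+5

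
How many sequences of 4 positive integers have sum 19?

By stars and bars with positive parts, the count is C(18,3) = 816.

816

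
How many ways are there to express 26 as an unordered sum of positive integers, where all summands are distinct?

Direct enumeration gives 165 partitions.

165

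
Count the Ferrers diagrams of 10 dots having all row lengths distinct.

The partitions of 10 that satisfy the conditions:
10
9+1
8+2
7+3
7+2+1
6+4
6+3+1
5+4+1
5+3+2
4+3+2+1

10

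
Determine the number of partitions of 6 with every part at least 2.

4

The partitions of 6 that satisfy the conditions:
6
2,4
3,3
2,2,2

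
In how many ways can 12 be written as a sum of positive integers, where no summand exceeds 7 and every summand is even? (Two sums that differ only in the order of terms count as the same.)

The partitions of 12 that satisfy the conditions:
6 + 6
6 + 4 + 2
6 + 2 + 2 + 2
4 + 4 + 4
4 + 4 + 2 + 2
4 + 2 + 2 + 2 + 2
2 + 2 + 2 + 2 + 2 + 2
That's 7 in total.

7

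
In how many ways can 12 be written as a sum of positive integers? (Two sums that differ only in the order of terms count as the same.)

77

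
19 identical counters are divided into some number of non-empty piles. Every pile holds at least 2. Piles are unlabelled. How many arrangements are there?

105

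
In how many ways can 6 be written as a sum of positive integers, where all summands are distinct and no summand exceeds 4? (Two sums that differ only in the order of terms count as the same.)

2

Enumerating:
4+2
3+2+1
That's 2 in total.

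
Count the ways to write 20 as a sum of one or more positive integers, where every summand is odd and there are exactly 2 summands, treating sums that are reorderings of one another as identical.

5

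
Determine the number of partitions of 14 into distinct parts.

Listing the qualifying partitions of 14:
14
13,1
12,2
11,3
11,2,1
10,4
10,3,1
9,5
9,4,1
9,3,2
8,6
8,5,1
8,4,2
8,3,2,1
7,6,1
7,5,2
7,4,3
7,4,2,1
6,5,3
6,5,2,1
6,4,3,1
5,4,3,2

22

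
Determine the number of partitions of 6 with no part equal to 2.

Listing the qualifying partitions of 6:
6
5,1
4,1,1
3,3
3,1,1,1
1,1,1,1,1,1

6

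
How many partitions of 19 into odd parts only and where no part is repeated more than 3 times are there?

24

The partitions of 19 that satisfy the conditions:
19
17+1+1
15+3+1
13+5+1
13+3+3
13+3+1+1+1
11+7+1
11+5+3
11+5+1+1+1
11+3+3+1+1
9+9+1
9+7+3
9+7+1+1+1
9+5+5
9+5+3+1+1
9+3+3+3+1
7+7+5
7+7+3+1+1
7+5+5+1+1
7+5+3+3+1
7+3+3+3+1+1+1
5+5+5+3+1
5+5+3+3+3
5+5+3+3+1+1+1
That's 24 in total.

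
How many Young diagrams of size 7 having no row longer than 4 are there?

11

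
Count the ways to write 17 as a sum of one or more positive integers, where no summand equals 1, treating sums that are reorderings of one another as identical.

66

A partial list (first 12 by largest part):
17
15 + 2
14 + 3
13 + 4
13 + 2 + 2
12 + 5
12 + 3 + 2
11 + 6
11 + 4 + 2
11 + 3 + 3
11 + 2 + 2 + 2
10 + 7
…and 54 more, for 66 total.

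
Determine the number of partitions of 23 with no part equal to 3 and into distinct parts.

There are too many to list fully; the first 12 (by largest part) are:
23
22 + 1
21 + 2
20 + 2 + 1
19 + 4
18 + 5
18 + 4 + 1
17 + 6
17 + 5 + 1
17 + 4 + 2
16 + 7
16 + 6 + 1
…and 52 more, for 64 total.

64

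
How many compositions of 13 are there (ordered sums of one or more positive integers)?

Each of the 12 gaps between 13 units is either a break or not: 2^12 = 4096.

4096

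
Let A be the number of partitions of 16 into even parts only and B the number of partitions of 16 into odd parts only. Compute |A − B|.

Partitions of 16 into even parts only: 22.
Partitions of 16 into odd parts only: 32.
|22 − 32| = 10.

10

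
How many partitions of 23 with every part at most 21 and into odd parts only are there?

103

Direct enumeration gives 103 partitions.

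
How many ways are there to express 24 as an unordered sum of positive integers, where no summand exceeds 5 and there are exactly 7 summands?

They are:
5,5,5,5,2,1,1
5,5,5,4,3,1,1
5,5,5,4,2,2,1
5,5,5,3,3,2,1
5,5,5,3,2,2,2
5,5,4,4,4,1,1
5,5,4,4,3,2,1
5,5,4,4,2,2,2
5,5,4,3,3,3,1
5,5,4,3,3,2,2
5,5,3,3,3,3,2
5,4,4,4,4,2,1
5,4,4,4,3,3,1
5,4,4,4,3,2,2
5,4,4,3,3,3,2
5,4,3,3,3,3,3
4,4,4,4,4,3,1
4,4,4,4,4,2,2
4,4,4,4,3,3,2
4,4,4,3,3,3,3

20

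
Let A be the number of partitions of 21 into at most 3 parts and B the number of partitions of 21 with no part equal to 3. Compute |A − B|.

359

Partitions of 21 into at most 3 parts: 48.
Partitions of 21 with no part equal to 3: 407.
|48 − 407| = 359.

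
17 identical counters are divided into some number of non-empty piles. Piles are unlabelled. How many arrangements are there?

297

Enumerating by decreasing first part gives 297 partitions in all.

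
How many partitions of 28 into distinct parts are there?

There are 222 such partitions.

222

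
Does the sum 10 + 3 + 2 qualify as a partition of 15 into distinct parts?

The parts sum to 15, and the condition 'all summands are distinct' holds.

Yes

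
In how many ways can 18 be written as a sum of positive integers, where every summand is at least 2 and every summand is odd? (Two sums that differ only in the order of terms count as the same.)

The partitions of 18 that satisfy the conditions:
3+15
5+13
7+11
9+9
3+3+3+9
3+3+5+7
3+5+5+5
3+3+3+3+3+3
Counting gives 8.

8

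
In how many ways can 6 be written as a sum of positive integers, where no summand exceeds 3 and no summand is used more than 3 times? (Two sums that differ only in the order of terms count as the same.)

The partitions of 6 that satisfy the conditions:
3,3
3,2,1
3,1,1,1
2,2,2
2,2,1,1
That's 5 in total.

5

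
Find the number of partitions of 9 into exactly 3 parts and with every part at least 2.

The partitions of 9 that satisfy the conditions:
2, 2, 5
2, 3, 4
3, 3, 3
Counting gives 3.

3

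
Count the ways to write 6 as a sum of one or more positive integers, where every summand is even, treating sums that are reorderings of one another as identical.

The partitions of 6 that satisfy the conditions:
6
2+4
2+2+2
That's 3 in total.

3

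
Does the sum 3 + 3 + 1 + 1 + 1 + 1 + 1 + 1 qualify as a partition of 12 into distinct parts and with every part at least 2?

The parts sum to 12, and the condition 'all summands are distinct' is violated.

No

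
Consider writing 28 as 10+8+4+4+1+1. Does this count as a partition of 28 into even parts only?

The parts sum to 28, and the condition 'every summand is even' is violated.

No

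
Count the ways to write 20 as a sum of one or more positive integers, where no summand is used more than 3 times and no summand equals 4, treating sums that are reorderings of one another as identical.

A full systematic count gives 191.

191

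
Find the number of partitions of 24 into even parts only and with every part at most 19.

There are 73 such partitions.

73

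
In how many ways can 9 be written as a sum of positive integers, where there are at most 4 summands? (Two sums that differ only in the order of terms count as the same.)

18

Listing the qualifying partitions of 9:
9
8, 1
7, 2
7, 1, 1
6, 3
6, 2, 1
6, 1, 1, 1
5, 4
5, 3, 1
5, 2, 2
5, 2, 1, 1
4, 4, 1
4, 3, 2
4, 3, 1, 1
4, 2, 2, 1
3, 3, 3
3, 3, 2, 1
3, 2, 2, 2
That's 18 in total.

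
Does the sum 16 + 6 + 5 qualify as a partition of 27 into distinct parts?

Yes

The parts sum to 27, and the condition 'all summands are distinct' holds.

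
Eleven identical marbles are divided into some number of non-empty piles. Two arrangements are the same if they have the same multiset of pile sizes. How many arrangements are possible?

A partial list (first 12 by largest part):
11
1, 10
2, 9
1, 1, 9
3, 8
1, 2, 8
1, 1, 1, 8
4, 7
1, 3, 7
2, 2, 7
1, 1, 2, 7
1, 1, 1, 1, 7
…and 44 more, for 56 total.

56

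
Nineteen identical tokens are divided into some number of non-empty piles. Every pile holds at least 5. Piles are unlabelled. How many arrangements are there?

The partitions of 19 that satisfy the conditions:
19
14, 5
13, 6
12, 7
11, 8
10, 9
9, 5, 5
8, 6, 5
7, 7, 5
7, 6, 6
Counting gives 10.

10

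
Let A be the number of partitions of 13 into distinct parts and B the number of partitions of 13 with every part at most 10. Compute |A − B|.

79

Partitions of 13 into distinct parts: 18.
Partitions of 13 with every part at most 10: 97.
|18 − 97| = 79.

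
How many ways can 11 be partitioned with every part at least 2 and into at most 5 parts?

Listing the qualifying partitions of 11:
11
9 + 2
8 + 3
7 + 4
7 + 2 + 2
6 + 5
6 + 3 + 2
5 + 4 + 2
5 + 3 + 3
5 + 2 + 2 + 2
4 + 4 + 3
4 + 3 + 2 + 2
3 + 3 + 3 + 2
3 + 2 + 2 + 2 + 2

14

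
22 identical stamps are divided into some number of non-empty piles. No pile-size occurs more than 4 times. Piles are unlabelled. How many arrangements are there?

628

A full systematic count gives 628.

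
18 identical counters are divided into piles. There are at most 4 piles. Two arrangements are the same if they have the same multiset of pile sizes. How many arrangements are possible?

A full systematic count gives 84.

84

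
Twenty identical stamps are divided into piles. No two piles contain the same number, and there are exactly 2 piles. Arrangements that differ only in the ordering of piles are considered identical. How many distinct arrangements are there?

9

They are:
1 + 19
2 + 18
3 + 17
4 + 16
5 + 15
6 + 14
7 + 13
8 + 12
9 + 11
Counting gives 9.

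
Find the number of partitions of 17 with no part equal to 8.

267

Systematic enumeration (by largest part, then next-largest, …) yields 267.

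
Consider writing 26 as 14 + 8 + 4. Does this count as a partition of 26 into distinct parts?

Yes

The parts sum to 26, and the condition 'all summands are distinct' holds.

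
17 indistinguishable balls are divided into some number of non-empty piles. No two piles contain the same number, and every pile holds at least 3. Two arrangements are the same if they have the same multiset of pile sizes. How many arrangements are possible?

12

Enumerating:
17
14 + 3
13 + 4
12 + 5
11 + 6
10 + 7
10 + 4 + 3
9 + 8
9 + 5 + 3
8 + 6 + 3
8 + 5 + 4
7 + 6 + 4
Counting gives 12.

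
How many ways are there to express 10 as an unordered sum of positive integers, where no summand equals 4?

31

There are too many to list fully; the first 12 (by largest part) are:
10
1, 9
2, 8
1, 1, 8
3, 7
1, 2, 7
1, 1, 1, 7
1, 3, 6
2, 2, 6
1, 1, 2, 6
1, 1, 1, 1, 6
5, 5
…and 19 more, for 31 total.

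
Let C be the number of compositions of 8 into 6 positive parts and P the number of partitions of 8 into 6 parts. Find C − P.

Compositions: C(7,5) = 21.
Partitions of 8 into exactly 6 parts: 2.
Difference: 21 − 2 = 19.

19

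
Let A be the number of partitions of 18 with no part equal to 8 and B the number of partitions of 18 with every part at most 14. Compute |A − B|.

35

Partitions of 18 with no part equal to 8: 343.
Partitions of 18 with every part at most 14: 378.
|343 − 378| = 35.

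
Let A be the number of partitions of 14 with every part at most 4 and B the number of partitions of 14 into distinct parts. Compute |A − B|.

Partitions of 14 with every part at most 4: 47.
Partitions of 14 into distinct parts: 22.
|47 − 22| = 25.

25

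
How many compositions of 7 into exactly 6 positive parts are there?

Place 5 bars in the 6 internal gaps of a row of 7 dots: C(6,5) = 6.

6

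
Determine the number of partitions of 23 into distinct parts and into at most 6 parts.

There are 104 such partitions.

104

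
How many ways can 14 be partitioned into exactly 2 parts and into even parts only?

3

The partitions of 14 that satisfy the conditions:
12 + 2
10 + 4
8 + 6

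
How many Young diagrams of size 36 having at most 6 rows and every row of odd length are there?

Systematic enumeration (by largest part, then next-largest, …) yields 183.

183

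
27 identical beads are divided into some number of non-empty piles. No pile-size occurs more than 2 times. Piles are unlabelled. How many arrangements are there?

Enumerating by decreasing first part gives 731 partitions in all.

731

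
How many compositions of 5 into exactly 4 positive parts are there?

4

Equivalently, choose which 3 of the 4 gaps become plus signs: C(4,3) = 4.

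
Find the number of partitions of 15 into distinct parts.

27

There are too many to list fully; the first 12 (by largest part) are:
15
14+1
13+2
12+3
12+2+1
11+4
11+3+1
10+5
10+4+1
10+3+2
9+6
9+5+1
…and 15 more, for 27 total.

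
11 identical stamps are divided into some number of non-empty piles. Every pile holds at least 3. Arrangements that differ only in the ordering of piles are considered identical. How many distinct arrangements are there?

6

Enumerating:
11
3, 8
4, 7
5, 6
3, 3, 5
3, 4, 4
That's 6 in total.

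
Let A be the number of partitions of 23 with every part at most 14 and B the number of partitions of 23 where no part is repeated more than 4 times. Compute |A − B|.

419

Partitions of 23 with every part at most 14: 1188.
Partitions of 23 where no part is repeated more than 4 times: 769.
|1188 − 769| = 419.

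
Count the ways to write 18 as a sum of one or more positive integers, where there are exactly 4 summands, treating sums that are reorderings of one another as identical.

47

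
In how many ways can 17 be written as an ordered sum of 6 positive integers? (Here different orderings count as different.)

Place 5 bars in the 16 internal gaps of a row of 17 dots: C(16,5) = 4368.

4368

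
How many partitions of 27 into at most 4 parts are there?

225

Direct enumeration gives 225 partitions.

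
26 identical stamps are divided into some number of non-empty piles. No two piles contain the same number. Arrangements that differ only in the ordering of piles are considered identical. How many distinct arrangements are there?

165

Systematic enumeration (by largest part, then next-largest, …) yields 165.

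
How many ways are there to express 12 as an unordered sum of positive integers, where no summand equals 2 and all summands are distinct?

The partitions of 12 that satisfy the conditions:
12
1 + 11
3 + 9
4 + 8
1 + 3 + 8
5 + 7
1 + 4 + 7
1 + 5 + 6
3 + 4 + 5
That's 9 in total.

9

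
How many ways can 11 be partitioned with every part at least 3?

6

The partitions of 11 that satisfy the conditions:
11
8+3
7+4
6+5
5+3+3
4+4+3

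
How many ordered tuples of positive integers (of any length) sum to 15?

16384

Each of the 14 gaps between 15 units is either a break or not: 2^14 = 16384.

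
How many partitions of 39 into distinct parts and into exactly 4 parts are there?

Direct enumeration gives 270 partitions.

270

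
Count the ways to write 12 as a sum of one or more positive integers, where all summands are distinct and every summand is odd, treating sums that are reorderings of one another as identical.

3

Listing the qualifying partitions of 12:
1,11
3,9
5,7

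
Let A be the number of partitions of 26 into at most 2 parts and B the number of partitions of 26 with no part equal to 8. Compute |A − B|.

2037

Partitions of 26 into at most 2 parts: 14.
Partitions of 26 with no part equal to 8: 2051.
|14 − 2051| = 2037.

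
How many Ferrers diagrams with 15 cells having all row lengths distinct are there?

There are too many to list fully; the first 12 (by largest part) are:
15
14,1
13,2
12,3
12,2,1
11,4
11,3,1
10,5
10,4,1
10,3,2
9,6
9,5,1
…and 15 more, for 27 total.

27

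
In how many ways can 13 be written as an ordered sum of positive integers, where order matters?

Each of the 12 gaps between 13 units is either a break or not: 2^12 = 4096.

4096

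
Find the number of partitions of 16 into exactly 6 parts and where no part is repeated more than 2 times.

8

The partitions of 16 that satisfy the conditions:
7+3+2+2+1+1
6+4+2+2+1+1
6+3+3+2+1+1
5+5+2+2+1+1
5+4+3+2+1+1
5+3+3+2+2+1
4+4+3+3+1+1
4+4+3+2+2+1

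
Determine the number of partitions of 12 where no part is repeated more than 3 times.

50

A partial list (first 12 by largest part):
12
11,1
10,2
10,1,1
9,3
9,2,1
9,1,1,1
8,4
8,3,1
8,2,2
8,2,1,1
7,5
…and 38 more, for 50 total.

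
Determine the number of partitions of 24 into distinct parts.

122

Counting exhaustively, 122 partitions satisfy the conditions.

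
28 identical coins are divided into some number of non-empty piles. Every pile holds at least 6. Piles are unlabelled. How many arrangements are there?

29

A partial list (first 12 by largest part):
28
6 + 22
7 + 21
8 + 20
9 + 19
10 + 18
11 + 17
12 + 16
6 + 6 + 16
13 + 15
6 + 7 + 15
14 + 14
…and 17 more, for 29 total.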